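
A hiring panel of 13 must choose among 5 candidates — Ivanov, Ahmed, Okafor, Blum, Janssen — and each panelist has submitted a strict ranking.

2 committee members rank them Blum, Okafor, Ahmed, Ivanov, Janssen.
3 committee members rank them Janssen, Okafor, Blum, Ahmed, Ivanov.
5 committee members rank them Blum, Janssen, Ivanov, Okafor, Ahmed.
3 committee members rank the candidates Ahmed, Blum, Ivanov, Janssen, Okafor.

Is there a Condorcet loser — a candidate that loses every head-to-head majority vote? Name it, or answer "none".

Pairwise majorities:
Ivanov vs Ahmed: Ahmed wins 8–5.
Ivanov vs Okafor: 5+3 = 8 for Ivanov, 5 for Okafor — Ivanov by 8–5.
Ivanov vs Blum: Blum, 13–0.
Ivanov–Janssen: Janssen 8–5.
Ahmed–Okafor: Okafor 10–3.
Ahmed vs Blum: Blum wins 10–3.
Ahmed vs Janssen: 2+3 = 5 for Ahmed, 8 for Janssen — Janssen by 8–5.
Okafor vs Blum: Okafor is ranked higher on 3 ballots, Blum on 10. Blum wins 10–3.
Okafor vs Janssen: Janssen, 11–2.
Blum vs Janssen: Blum is ranked higher on 2+5+3 = 10 ballots, Janssen on 3. Blum wins 10–3.
Each candidate has at least one pairwise win (Ivanov beats Okafor; Ahmed beats Ivanov; Okafor beats Ahmed; Blum beats Ivanov; Janssen beats Ivanov) — no Condorcet loser.

none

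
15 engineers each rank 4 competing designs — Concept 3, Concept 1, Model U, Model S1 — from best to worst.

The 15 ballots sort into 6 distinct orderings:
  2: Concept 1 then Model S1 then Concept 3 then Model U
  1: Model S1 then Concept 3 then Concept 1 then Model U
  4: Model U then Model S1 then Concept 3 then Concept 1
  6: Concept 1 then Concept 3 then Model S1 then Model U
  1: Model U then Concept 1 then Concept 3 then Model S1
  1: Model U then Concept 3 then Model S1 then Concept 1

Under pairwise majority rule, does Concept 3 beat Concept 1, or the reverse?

Ballots ranking Concept 3 above Concept 1: 1 + 4 + 1 = 6.
Ballots ranking Concept 1 above Concept 3: 15 − 6 = 9.
Concept 1 wins the head-to-head 9–6.

Concept 1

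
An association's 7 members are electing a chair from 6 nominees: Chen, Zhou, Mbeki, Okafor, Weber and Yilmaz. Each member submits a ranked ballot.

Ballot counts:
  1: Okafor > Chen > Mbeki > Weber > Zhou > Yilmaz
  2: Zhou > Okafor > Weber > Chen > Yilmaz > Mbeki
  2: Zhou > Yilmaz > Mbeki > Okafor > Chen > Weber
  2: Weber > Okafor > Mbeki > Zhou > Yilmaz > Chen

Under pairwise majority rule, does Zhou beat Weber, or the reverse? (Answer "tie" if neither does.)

Ballots ranking Zhou above Weber: 2 + 2 = 4.
Ballots ranking Weber above Zhou: 7 − 4 = 3.
Zhou wins the head-to-head 4–3.

Zhou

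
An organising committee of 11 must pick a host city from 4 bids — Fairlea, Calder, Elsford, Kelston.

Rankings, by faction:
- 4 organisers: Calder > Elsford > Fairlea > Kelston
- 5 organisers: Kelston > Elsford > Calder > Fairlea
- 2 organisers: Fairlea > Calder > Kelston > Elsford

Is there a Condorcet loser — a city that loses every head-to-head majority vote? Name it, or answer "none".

Head-to-head results (11 organisers):
Fairlea vs Calder: Fairlea is ranked higher on 2 ballots, Calder on 9. Calder wins 9–2.
Fairlea vs Elsford: 2 to 9, Elsford.
Fairlea vs Kelston: Fairlea is ranked higher on 4+2 = 6 ballots, Kelston on 5. Fairlea wins 6–5.
Calder vs Elsford: Calder is ranked higher on 4+2 = 6 ballots, Elsford on 5. Calder wins 6–5.
Calder vs Kelston: Calder, 6–5.
Elsford vs Kelston: Elsford preferred on 4 ballots; Kelston wins 7–4.
No city is winless: Fairlea beats Kelston; Calder beats Fairlea; Elsford beats Fairlea; Kelston beats Elsford. There is no Condorcet loser.

none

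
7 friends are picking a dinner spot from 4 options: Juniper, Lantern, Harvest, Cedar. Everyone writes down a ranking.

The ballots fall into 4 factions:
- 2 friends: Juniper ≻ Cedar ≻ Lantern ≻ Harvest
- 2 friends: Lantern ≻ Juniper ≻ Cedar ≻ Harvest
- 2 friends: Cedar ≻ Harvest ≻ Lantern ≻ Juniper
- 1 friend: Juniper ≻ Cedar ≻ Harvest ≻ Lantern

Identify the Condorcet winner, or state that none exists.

none

Check each pair by majority over 7 ballots:
Juniper–Lantern: Lantern 4–3.
Juniper–Harvest: Juniper 5–2.
Juniper vs Cedar: Juniper, 5–2.
Lantern vs Harvest: Lantern, 4–3.
Lantern vs Cedar: Cedar, 5–2.
Harvest vs Cedar: Cedar, 7–0.
Each restaurant drops at least one matchup (Juniper loses to Lantern; Lantern loses to Cedar; Harvest loses to Juniper; Cedar loses to Juniper); the cycle Juniper beats Cedar beats Lantern beats Juniper rules out a Condorcet winner.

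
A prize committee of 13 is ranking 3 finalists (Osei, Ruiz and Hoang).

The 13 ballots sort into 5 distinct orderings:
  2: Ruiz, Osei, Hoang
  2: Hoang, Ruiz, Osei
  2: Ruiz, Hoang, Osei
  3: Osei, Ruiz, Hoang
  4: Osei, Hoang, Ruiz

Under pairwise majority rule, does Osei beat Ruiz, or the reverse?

Osei

Ballots ranking Osei above Ruiz: 3 + 4 = 7.
Ballots ranking Ruiz above Osei: 13 − 7 = 6.
Osei wins the head-to-head 7–6.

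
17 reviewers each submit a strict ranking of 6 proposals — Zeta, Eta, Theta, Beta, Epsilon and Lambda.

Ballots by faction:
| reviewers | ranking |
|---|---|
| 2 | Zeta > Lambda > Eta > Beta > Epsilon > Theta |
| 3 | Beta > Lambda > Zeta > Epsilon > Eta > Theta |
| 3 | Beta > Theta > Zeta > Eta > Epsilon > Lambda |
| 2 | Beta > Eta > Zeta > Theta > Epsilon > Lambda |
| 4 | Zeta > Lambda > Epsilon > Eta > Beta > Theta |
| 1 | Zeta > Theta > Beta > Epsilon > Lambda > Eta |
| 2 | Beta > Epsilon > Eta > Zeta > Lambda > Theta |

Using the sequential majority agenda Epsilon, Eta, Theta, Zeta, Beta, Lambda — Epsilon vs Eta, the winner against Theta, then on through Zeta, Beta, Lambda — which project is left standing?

Round 1: Epsilon vs Eta — 10–7, Epsilon advances.
Round 2: Epsilon vs Theta — 11–6, Epsilon advances.
Round 3: Epsilon vs Zeta — 2–15, Zeta advances.
Round 4: Zeta vs Beta — 7–10, Beta advances.
Round 5: Beta vs Lambda — 11–6, Beta advances.
The agenda winner is Beta.

Beta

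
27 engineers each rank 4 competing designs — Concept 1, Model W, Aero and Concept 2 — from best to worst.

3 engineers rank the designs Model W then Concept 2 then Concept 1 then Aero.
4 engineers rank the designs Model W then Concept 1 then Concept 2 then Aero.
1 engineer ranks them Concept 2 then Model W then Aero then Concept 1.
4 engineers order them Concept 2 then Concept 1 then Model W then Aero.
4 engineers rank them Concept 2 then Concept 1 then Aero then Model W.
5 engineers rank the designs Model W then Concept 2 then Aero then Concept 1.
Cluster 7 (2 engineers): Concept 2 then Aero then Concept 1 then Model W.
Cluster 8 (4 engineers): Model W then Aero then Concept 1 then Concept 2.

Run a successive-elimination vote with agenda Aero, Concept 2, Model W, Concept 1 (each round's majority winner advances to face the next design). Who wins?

Round 1: Aero vs Concept 2 — 4–23, Concept 2 advances.
Round 2: Concept 2 vs Model W — 11–16, Model W advances.
Round 3: Model W vs Concept 1 — 17–10, Model W advances.
Model W survives the agenda.

Model W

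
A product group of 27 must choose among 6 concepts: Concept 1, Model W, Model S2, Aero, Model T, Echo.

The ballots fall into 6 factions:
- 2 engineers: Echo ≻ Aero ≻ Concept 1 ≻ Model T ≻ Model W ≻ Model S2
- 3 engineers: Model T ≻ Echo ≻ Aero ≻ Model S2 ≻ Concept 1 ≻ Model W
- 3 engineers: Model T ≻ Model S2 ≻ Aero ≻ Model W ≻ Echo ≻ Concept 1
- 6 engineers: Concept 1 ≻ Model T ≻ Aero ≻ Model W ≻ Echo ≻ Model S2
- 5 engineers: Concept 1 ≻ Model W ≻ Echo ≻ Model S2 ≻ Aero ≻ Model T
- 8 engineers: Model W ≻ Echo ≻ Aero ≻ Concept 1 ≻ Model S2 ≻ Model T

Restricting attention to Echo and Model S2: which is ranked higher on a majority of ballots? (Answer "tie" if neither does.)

Ballots ranking Echo above Model S2: 2 + 3 + 6 + 5 + 8 = 24.
Ballots ranking Model S2 above Echo: 27 − 24 = 3.
Echo wins the head-to-head 24–3.

Echo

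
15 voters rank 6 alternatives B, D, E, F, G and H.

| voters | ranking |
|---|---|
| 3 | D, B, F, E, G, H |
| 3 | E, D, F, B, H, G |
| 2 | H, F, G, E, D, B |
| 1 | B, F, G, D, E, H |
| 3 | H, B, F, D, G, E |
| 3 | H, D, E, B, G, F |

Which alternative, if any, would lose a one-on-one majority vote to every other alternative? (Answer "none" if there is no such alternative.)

Head-to-head results (15 voters):
B vs D: D, 11–4.
B vs E: E, 8–7.
B vs F: 3+1+3+3 = 10 for B, 5 for F — B by 10–5.
B vs G: B, 13–2.
B vs H: B is ranked higher on 3+3+1 = 7 ballots, H on 8. H wins 8–7.
D vs E: D preferred on 3+1+3+3 = 10 ballots; D wins 10–5.
D vs F: D preferred on 3+3+3 = 9 ballots; D wins 9–6.
D vs G: D wins 12–3.
D vs H: H, 8–7.
E vs F: E is ranked higher on 3+3 = 6 ballots, F on 9. F wins 9–6.
E–G: E 9–6.
E vs H: H, 8–7.
F vs G: F is ranked higher on 3+3+2+1+3 = 12 ballots, G on 3. F wins 12–3.
F vs H: H, 8–7.
G vs H: H wins 11–4.
G loses to every other alternative — it is the Condorcet loser.

G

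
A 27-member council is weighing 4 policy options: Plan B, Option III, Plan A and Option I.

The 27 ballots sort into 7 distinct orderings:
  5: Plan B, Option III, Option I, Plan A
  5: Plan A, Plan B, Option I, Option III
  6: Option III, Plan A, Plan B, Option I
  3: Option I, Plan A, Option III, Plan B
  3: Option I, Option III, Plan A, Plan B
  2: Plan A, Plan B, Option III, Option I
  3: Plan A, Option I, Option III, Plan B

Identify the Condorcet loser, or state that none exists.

Head-to-head results (27 council members):
Plan B vs Option III: 5+5+2 = 12 for Plan B, 15 for Option III — Option III by 15–12.
Plan B vs Plan A: Plan B preferred on 5 ballots; Plan A wins 22–5.
Plan B vs Option I: Plan B is ranked higher on 5+5+6+2 = 18 ballots, Option I on 9. Plan B wins 18–9.
Option III vs Plan A: Option III, 14–13.
Option III vs Option I: Option III is ranked higher on 5+6+2 = 13 ballots, Option I on 14. Option I wins 14–13.
Plan A vs Option I: 5+6+2+3 = 16 for Plan A, 11 for Option I — Plan A by 16–11.
No option is winless: Plan B beats Option I; Option III beats Plan B; Plan A beats Plan B; Option I beats Option III. There is no Condorcet loser.

none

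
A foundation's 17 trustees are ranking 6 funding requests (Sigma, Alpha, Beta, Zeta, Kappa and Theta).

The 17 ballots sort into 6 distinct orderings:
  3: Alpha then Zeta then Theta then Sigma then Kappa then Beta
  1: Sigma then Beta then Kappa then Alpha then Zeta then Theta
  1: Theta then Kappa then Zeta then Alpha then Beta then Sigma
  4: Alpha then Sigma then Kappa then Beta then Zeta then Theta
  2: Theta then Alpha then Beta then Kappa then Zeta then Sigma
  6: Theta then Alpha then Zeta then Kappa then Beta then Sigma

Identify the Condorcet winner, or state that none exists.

Pairwise majorities:
Sigma vs Alpha: 1 for Sigma, 16 for Alpha — Alpha by 16–1.
Sigma vs Beta: 3+1+4 = 8 for Sigma, 9 for Beta — Beta by 9–8.
Sigma vs Zeta: Sigma preferred on 1+4 = 5 ballots; Zeta wins 12–5.
Sigma vs Kappa: 3+1+4 = 8 for Sigma, 9 for Kappa — Kappa by 9–8.
Sigma vs Theta: 5 to 12, Theta.
Alpha vs Beta: Alpha is ranked higher on 3+1+4+2+6 = 16 ballots, Beta on 1. Alpha wins 16–1.
Alpha vs Zeta: Alpha preferred on 3+1+4+2+6 = 16 ballots; Alpha wins 16–1.
Alpha vs Kappa: Alpha is ranked higher on 3+4+2+6 = 15 ballots, Kappa on 2. Alpha wins 15–2.
Alpha vs Theta: Alpha is ranked higher on 3+1+4 = 8 ballots, Theta on 9. Theta wins 9–8.
Beta vs Zeta: 7 to 10, Zeta.
Beta vs Kappa: Beta preferred on 1+2 = 3 ballots; Kappa wins 14–3.
Beta vs Theta: Beta preferred on 1+4 = 5 ballots; Theta wins 12–5.
Zeta vs Kappa: Zeta is ranked higher on 3+6 = 9 ballots, Kappa on 8. Zeta wins 9–8.
Zeta vs Theta: 8 to 9, Theta.
Kappa vs Theta: 1+4 = 5 for Kappa, 12 for Theta — Theta by 12–5.
Only Theta has no losses; Theta is the Condorcet winner.

Theta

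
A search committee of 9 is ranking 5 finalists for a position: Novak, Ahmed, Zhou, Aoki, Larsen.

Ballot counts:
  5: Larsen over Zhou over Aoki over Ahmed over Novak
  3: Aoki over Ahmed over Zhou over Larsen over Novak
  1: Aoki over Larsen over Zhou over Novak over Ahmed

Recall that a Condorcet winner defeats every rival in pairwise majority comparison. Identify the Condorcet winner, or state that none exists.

Head-to-head results (9 committee members):
Novak vs Ahmed: Ahmed, 8–1.
Novak vs Zhou: Zhou wins 9–0.
Novak vs Aoki: Aoki wins 9–0.
Novak vs Larsen: Larsen, 9–0.
Ahmed vs Zhou: Zhou wins 6–3.
Ahmed vs Aoki: Aoki wins 9–0.
Ahmed vs Larsen: Larsen wins 6–3.
Zhou vs Aoki: Zhou, 5–4.
Zhou–Larsen: Larsen 6–3.
Aoki vs Larsen: Larsen wins 5–4.
Larsen beats each of Novak, Ahmed, Zhou, Aoki — Larsen is the Condorcet winner.

Larsen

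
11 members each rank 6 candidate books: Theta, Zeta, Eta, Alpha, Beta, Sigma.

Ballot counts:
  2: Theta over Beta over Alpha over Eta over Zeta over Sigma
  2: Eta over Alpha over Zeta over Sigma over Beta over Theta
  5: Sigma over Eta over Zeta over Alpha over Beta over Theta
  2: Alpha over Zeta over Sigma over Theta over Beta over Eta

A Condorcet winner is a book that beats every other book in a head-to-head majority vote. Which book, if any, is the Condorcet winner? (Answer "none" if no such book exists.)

Head-to-head results (11 members):
Theta vs Zeta: Zeta wins 9–2.
Theta vs Eta: Eta wins 7–4.
Theta–Alpha: Alpha 9–2.
Theta–Beta: Beta 7–4.
Theta vs Sigma: Sigma wins 9–2.
Zeta vs Eta: Eta wins 9–2.
Zeta–Alpha: Alpha 6–5.
Zeta vs Beta: Zeta, 9–2.
Zeta–Sigma: Zeta 6–5.
Eta–Alpha: Eta 7–4.
Eta vs Beta: Eta, 7–4.
Eta vs Sigma: Sigma wins 7–4.
Alpha–Beta: Alpha 9–2.
Alpha–Sigma: Alpha 6–5.
Beta–Sigma: Sigma 9–2.
Each book drops at least one matchup (Theta loses to Zeta; Zeta loses to Eta; Eta loses to Sigma; Alpha loses to Eta; Beta loses to Zeta; Sigma loses to Zeta); the cycle Zeta → Sigma → Eta → Zeta rules out a Condorcet winner.

none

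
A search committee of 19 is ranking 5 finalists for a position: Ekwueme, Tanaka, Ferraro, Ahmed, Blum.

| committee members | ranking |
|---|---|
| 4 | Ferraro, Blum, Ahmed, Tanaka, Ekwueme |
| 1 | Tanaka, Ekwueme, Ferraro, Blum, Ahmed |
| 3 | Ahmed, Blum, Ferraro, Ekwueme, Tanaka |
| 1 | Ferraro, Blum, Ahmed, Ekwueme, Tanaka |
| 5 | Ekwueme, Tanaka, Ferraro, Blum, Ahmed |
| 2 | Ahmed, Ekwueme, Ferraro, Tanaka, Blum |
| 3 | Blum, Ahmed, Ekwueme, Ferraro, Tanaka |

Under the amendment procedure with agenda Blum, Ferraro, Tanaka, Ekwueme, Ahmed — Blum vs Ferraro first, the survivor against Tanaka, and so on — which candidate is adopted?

Round 1: Blum vs Ferraro — 6–13, Ferraro advances.
Round 2: Ferraro vs Tanaka — 13–6, Ferraro advances.
Round 3: Ferraro vs Ekwueme — 8–11, Ekwueme advances.
Round 4: Ekwueme vs Ahmed — 6–13, Ahmed advances.
Ahmed survives the agenda.

Ahmed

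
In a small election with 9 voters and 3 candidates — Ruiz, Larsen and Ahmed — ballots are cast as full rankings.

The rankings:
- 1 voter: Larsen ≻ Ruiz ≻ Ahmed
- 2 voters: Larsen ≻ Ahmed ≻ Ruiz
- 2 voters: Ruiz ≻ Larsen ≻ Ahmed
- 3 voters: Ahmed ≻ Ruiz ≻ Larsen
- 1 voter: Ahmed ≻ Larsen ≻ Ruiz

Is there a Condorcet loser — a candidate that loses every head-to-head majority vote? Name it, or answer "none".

none

Head-to-head results (9 voters):
Ruiz vs Larsen: Ruiz, 5–4.
Ruiz–Ahmed: Ahmed 6–3.
Larsen vs Ahmed: Larsen preferred on 1+2+2 = 5 ballots; Larsen wins 5–4.
No candidate is winless: Ruiz beats Larsen; Larsen beats Ahmed; Ahmed beats Ruiz. There is no Condorcet loser.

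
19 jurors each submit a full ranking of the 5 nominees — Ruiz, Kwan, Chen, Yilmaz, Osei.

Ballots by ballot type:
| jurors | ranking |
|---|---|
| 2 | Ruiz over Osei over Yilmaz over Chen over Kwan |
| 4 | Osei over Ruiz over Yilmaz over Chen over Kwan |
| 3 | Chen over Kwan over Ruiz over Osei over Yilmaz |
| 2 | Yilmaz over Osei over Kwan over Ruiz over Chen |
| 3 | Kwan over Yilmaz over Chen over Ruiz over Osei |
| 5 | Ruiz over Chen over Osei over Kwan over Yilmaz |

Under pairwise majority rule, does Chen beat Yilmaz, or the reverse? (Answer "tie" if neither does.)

Yilmaz

Ballots ranking Chen above Yilmaz: 3 + 5 = 8.
Ballots ranking Yilmaz above Chen: 19 − 8 = 11.
Yilmaz wins the head-to-head 11–8.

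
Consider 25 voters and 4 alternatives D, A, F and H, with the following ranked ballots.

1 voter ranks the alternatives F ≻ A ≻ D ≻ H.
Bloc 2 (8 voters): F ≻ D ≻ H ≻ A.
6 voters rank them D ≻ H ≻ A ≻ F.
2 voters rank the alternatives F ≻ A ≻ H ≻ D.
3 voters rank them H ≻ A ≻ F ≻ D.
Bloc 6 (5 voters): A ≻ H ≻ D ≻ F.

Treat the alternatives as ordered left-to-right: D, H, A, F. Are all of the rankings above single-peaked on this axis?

Axis positions: D=1, H=2, A=3, F=4.
Bloc 1: ranking walks positions 4-3-1-2; D is ranked above H even though H lies between D and the peak F on the axis — preferences dip and rise again. Not single-peaked.
Bloc 2: ranking walks positions 4-1-2-3; D is ranked above A even though A lies between D and the peak F on the axis — preferences dip and rise again. Not single-peaked.
Bloc 3 (peak D at position 1): ranking walks positions 1-2-3-4, expanding outward from the peak — single-peaked.
Bloc 4 (peak F at position 4): ranking walks positions 4-3-2-1, expanding outward from the peak — single-peaked.
Bloc 5 (peak H at position 2): ranking walks positions 2-3-4-1, expanding outward from the peak — single-peaked.
Bloc 6 (peak A at position 3): ranking walks positions 3-2-1-4, expanding outward from the peak — single-peaked.
Bloc 1 violates single-peakedness, so the profile is not single-peaked on this axis.

no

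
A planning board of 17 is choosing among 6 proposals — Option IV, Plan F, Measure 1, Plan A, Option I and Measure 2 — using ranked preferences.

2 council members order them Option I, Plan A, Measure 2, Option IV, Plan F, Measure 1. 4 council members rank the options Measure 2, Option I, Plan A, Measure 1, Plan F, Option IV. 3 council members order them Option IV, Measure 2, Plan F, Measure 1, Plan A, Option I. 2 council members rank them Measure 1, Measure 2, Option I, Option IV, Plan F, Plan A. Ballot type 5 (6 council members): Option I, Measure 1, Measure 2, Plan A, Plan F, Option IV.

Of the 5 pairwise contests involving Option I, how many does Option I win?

Option I against each rival (17 council members):
Option I vs Option IV: Option I wins 14–3.
Option I vs Plan F: 14 to 3, Option I.
Option I vs Measure 1: 12 to 5, Option I.
Option I–Plan A: Option I 14–3.
Option I vs Measure 2: 2+6 = 8 for Option I, 9 for Measure 2 — Measure 2 by 9–8.
Option I beats Option IV, Plan F, Measure 1, Plan A; loses to Measure 2 — 4 pairwise wins.

4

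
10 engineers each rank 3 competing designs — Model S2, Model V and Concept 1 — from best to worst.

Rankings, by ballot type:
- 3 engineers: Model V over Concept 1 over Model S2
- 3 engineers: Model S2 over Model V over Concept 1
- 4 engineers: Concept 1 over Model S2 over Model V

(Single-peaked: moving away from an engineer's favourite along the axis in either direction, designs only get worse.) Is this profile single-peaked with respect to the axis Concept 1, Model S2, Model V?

Axis positions: Concept 1=1, Model S2=2, Model V=3.
Ballot type 1: ranking walks positions 3-1-2; Concept 1 is ranked above Model S2 even though Model S2 lies between Concept 1 and the peak Model V on the axis — preferences dip and rise again. Not single-peaked.
Ballot type 2 (peak Model S2 at position 2): ranking walks positions 2-3-1, expanding outward from the peak — single-peaked.
Ballot type 3 (peak Concept 1 at position 1): ranking walks positions 1-2-3, expanding outward from the peak — single-peaked.
Ballot type 1 violates single-peakedness, so the profile is not single-peaked on this axis.

no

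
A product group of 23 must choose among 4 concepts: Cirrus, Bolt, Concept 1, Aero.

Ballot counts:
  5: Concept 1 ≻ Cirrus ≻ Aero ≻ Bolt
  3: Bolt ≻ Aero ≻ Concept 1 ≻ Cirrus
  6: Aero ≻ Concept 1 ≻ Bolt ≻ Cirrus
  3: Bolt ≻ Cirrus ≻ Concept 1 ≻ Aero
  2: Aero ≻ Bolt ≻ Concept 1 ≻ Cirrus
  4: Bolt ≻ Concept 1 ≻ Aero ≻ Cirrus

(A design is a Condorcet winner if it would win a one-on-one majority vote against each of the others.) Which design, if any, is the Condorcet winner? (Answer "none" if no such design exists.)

Check each pair by majority over 23 ballots:
Cirrus–Bolt: Bolt 18–5.
Cirrus vs Concept 1: Concept 1, 20–3.
Cirrus vs Aero: Aero wins 15–8.
Bolt vs Concept 1: Bolt wins 12–11.
Bolt–Aero: Aero 13–10.
Concept 1 vs Aero: Concept 1, 12–11.
Each design drops at least one matchup (Cirrus loses to Bolt; Bolt loses to Aero; Concept 1 loses to Bolt; Aero loses to Concept 1); the cycle Bolt beats Concept 1 beats Aero beats Bolt rules out a Condorcet winner.

none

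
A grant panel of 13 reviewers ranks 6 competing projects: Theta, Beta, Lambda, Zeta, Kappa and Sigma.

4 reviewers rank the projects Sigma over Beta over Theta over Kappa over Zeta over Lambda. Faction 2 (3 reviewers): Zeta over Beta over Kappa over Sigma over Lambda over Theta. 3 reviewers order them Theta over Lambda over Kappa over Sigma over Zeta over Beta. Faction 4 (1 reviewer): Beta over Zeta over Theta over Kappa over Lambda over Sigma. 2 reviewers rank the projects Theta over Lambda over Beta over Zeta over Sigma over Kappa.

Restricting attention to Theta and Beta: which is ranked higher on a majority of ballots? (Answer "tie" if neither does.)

Ballots ranking Theta above Beta: 3 + 2 = 5.
Ballots ranking Beta above Theta: 13 − 5 = 8.
Beta wins the head-to-head 8–5.

Beta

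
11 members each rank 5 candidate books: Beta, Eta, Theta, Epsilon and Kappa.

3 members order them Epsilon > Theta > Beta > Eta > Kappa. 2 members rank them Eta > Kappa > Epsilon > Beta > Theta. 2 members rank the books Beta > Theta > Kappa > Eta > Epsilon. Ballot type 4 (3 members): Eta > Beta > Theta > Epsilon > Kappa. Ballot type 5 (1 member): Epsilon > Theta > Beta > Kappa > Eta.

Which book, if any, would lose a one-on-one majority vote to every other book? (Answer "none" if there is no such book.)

Pairwise majorities:
Beta vs Eta: 3+2+1 = 6 for Beta, 5 for Eta — Beta by 6–5.
Beta vs Theta: 2+2+3 = 7 for Beta, 4 for Theta — Beta by 7–4.
Beta–Epsilon: Epsilon 6–5.
Beta vs Kappa: Beta, 9–2.
Eta vs Theta: Eta preferred on 2+3 = 5 ballots; Theta wins 6–5.
Eta–Epsilon: Eta 7–4.
Eta vs Kappa: Eta wins 8–3.
Theta–Epsilon: Epsilon 6–5.
Theta vs Kappa: Theta preferred on 3+2+3+1 = 9 ballots; Theta wins 9–2.
Epsilon vs Kappa: Epsilon is ranked higher on 3+3+1 = 7 ballots, Kappa on 4. Epsilon wins 7–4.
Only Kappa has no wins; Kappa is the Condorcet loser.

Kappa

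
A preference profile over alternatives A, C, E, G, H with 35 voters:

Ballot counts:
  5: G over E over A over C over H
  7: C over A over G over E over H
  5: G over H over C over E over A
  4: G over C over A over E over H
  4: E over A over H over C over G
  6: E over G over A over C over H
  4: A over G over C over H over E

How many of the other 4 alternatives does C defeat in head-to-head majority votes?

C against each rival (35 voters):
C vs A: 16 to 19, A.
C–E: C 20–15.
C vs G: C preferred on 7+4 = 11 ballots; G wins 24–11.
C vs H: C, 26–9.
C beats E, H; loses to A, G — 2 pairwise wins.

2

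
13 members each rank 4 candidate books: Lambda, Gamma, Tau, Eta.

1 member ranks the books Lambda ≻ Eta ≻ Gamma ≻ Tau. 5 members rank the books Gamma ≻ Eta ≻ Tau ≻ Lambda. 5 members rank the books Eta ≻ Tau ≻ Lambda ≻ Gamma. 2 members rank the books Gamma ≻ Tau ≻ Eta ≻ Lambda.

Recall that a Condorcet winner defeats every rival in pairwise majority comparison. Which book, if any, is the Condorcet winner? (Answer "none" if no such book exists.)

Head-to-head results (13 members):
Lambda vs Gamma: Gamma wins 7–6.
Lambda vs Tau: Tau, 12–1.
Lambda vs Eta: Eta wins 12–1.
Gamma vs Tau: Gamma wins 8–5.
Gamma vs Eta: Gamma, 7–6.
Tau vs Eta: Eta, 11–2.
Only Gamma has no losses; Gamma is the Condorcet winner.

Gamma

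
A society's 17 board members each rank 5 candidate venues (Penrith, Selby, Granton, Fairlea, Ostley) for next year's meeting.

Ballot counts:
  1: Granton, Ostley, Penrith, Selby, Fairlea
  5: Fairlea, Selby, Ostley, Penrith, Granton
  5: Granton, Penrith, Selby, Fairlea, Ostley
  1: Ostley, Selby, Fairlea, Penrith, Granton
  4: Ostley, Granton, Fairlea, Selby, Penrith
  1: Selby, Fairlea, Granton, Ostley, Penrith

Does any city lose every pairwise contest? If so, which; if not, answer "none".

Penrith

Head-to-head results (17 organisers):
Penrith vs Selby: Selby wins 11–6.
Penrith vs Granton: Granton, 11–6.
Penrith vs Fairlea: Fairlea, 11–6.
Penrith vs Ostley: 5 for Penrith, 12 for Ostley — Ostley by 12–5.
Selby–Granton: Granton 10–7.
Selby vs Fairlea: Fairlea wins 9–8.
Selby–Ostley: Selby 11–6.
Granton vs Fairlea: Granton is ranked higher on 1+5+4 = 10 ballots, Fairlea on 7. Granton wins 10–7.
Granton vs Ostley: Granton preferred on 1+5+1 = 7 ballots; Ostley wins 10–7.
Fairlea vs Ostley: Fairlea, 11–6.
Penrith is beaten in every head-to-head and is the Condorcet loser.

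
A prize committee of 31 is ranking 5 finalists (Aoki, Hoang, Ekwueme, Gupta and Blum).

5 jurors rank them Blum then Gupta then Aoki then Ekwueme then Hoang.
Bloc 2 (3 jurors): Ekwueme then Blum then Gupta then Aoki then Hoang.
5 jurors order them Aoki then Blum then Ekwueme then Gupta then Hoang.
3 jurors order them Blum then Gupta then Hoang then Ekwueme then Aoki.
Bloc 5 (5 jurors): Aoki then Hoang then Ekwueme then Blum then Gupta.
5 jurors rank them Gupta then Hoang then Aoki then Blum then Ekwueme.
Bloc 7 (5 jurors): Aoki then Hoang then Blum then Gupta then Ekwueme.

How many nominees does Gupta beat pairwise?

3

Gupta against each rival (31 jurors):
Gupta vs Aoki: 16 to 15, Gupta.
Gupta–Hoang: Gupta 21–10.
Gupta vs Ekwueme: Gupta is ranked higher on 5+3+5+5 = 18 ballots, Ekwueme on 13. Gupta wins 18–13.
Gupta–Blum: Blum 26–5.
Gupta beats Aoki, Hoang, Ekwueme; loses to Blum — 3 pairwise wins.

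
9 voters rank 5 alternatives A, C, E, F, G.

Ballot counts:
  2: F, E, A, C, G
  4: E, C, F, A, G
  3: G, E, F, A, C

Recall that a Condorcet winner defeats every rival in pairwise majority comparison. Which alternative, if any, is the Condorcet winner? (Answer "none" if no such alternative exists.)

E

Pairwise majorities:
A–C: A 5–4.
A vs E: E, 9–0.
A vs F: F, 9–0.
A vs G: A wins 6–3.
C vs E: C preferred on 0 ballots; E wins 9–0.
C vs F: F, 5–4.
C–G: C 6–3.
E vs F: E is ranked higher on 4+3 = 7 ballots, F on 2. E wins 7–2.
E vs G: E is ranked higher on 2+4 = 6 ballots, G on 3. E wins 6–3.
F vs G: F preferred on 2+4 = 6 ballots; F wins 6–3.
E defeats every rival head-to-head and is the Condorcet winner.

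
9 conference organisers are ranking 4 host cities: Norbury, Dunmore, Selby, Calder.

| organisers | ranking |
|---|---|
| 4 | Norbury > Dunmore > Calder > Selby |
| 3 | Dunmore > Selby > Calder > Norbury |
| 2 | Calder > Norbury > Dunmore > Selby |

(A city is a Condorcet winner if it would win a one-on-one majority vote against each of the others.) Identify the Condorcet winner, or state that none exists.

Head-to-head results (9 organisers):
Norbury vs Dunmore: Norbury is ranked higher on 4+2 = 6 ballots, Dunmore on 3. Norbury wins 6–3.
Norbury vs Selby: Norbury preferred on 4+2 = 6 ballots; Norbury wins 6–3.
Norbury vs Calder: Norbury preferred on 4 ballots; Calder wins 5–4.
Dunmore vs Selby: 4+3+2 = 9 for Dunmore, 0 for Selby — Dunmore by 9–0.
Dunmore vs Calder: 7 to 2, Dunmore.
Selby vs Calder: Selby preferred on 3 ballots; Calder wins 6–3.
Each city drops at least one matchup (Norbury loses to Calder; Dunmore loses to Norbury; Selby loses to Norbury; Calder loses to Dunmore); the cycle Norbury beats Dunmore beats Calder beats Norbury rules out a Condorcet winner.

none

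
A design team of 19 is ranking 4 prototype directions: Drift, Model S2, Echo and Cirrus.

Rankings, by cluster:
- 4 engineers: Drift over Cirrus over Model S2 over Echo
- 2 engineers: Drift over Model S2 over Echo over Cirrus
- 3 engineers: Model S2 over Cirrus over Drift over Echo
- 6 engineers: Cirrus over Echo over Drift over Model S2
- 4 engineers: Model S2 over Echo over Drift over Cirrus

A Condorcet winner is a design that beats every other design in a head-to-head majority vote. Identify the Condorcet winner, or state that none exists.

Check each pair by majority over 19 ballots:
Drift vs Model S2: 12 to 7, Drift.
Drift vs Echo: Drift preferred on 4+2+3 = 9 ballots; Echo wins 10–9.
Drift vs Cirrus: Drift preferred on 4+2+4 = 10 ballots; Drift wins 10–9.
Model S2 vs Echo: 4+2+3+4 = 13 for Model S2, 6 for Echo — Model S2 by 13–6.
Model S2 vs Cirrus: 9 to 10, Cirrus.
Echo vs Cirrus: 6 to 13, Cirrus.
Every design loses at least once (Drift loses to Echo; Model S2 loses to Drift; Echo loses to Model S2; Cirrus loses to Drift). The majority relation contains the cycle Drift beats Model S2 beats Echo beats Drift, so there is no Condorcet winner.

none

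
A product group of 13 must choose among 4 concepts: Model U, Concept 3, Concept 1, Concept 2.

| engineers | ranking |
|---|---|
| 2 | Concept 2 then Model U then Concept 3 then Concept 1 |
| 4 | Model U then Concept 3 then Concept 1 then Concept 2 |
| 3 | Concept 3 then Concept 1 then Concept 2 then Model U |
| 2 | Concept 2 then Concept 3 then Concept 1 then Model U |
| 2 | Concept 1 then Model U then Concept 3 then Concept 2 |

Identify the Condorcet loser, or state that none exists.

Pairwise majorities:
Model U vs Concept 3: Model U preferred on 2+4+2 = 8 ballots; Model U wins 8–5.
Model U vs Concept 1: 2+4 = 6 for Model U, 7 for Concept 1 — Concept 1 by 7–6.
Model U vs Concept 2: Concept 2 wins 7–6.
Concept 3 vs Concept 1: Concept 3 is ranked higher on 2+4+3+2 = 11 ballots, Concept 1 on 2. Concept 3 wins 11–2.
Concept 3 vs Concept 2: 4+3+2 = 9 for Concept 3, 4 for Concept 2 — Concept 3 by 9–4.
Concept 1 vs Concept 2: 4+3+2 = 9 for Concept 1, 4 for Concept 2 — Concept 1 by 9–4.
Every design wins at least one matchup (Model U beats Concept 3; Concept 3 beats Concept 1; Concept 1 beats Model U; Concept 2 beats Model U), so there is no Condorcet loser.

none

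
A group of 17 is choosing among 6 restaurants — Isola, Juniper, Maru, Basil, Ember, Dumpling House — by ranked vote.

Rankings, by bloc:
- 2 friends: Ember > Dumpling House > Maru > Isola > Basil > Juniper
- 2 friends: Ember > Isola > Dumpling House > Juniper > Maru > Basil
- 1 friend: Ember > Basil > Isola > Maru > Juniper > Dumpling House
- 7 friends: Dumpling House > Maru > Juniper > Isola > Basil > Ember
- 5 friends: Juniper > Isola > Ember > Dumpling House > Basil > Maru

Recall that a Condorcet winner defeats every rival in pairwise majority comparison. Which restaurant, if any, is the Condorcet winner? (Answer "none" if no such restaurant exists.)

none

Head-to-head results (17 friends):
Isola vs Juniper: Juniper, 12–5.
Isola vs Maru: Maru wins 9–8.
Isola–Basil: Isola 16–1.
Isola vs Ember: Isola, 12–5.
Isola vs Dumpling House: Dumpling House, 9–8.
Juniper–Maru: Maru 10–7.
Juniper vs Basil: Juniper, 14–3.
Juniper vs Ember: Juniper, 12–5.
Juniper vs Dumpling House: Dumpling House, 11–6.
Maru–Basil: Maru 11–6.
Maru–Ember: Ember 10–7.
Maru vs Dumpling House: Dumpling House, 16–1.
Basil vs Ember: Ember, 10–7.
Basil vs Dumpling House: Dumpling House, 16–1.
Ember–Dumpling House: Ember 10–7.
Every restaurant loses at least once (Isola loses to Juniper; Juniper loses to Maru; Maru loses to Ember; Basil loses to Isola; Ember loses to Isola; Dumpling House loses to Ember). The majority relation contains the cycle Isola > Ember > Maru > Isola, so there is no Condorcet winner.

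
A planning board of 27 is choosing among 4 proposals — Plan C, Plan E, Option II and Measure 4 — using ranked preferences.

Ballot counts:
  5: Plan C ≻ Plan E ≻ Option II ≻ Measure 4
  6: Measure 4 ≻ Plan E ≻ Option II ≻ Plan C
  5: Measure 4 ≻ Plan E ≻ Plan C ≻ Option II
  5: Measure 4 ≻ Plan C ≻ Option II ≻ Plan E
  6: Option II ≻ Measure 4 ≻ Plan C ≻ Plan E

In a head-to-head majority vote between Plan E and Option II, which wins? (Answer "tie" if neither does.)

Plan E

Ballots ranking Plan E above Option II: 5 + 6 + 5 = 16.
Ballots ranking Option II above Plan E: 27 − 16 = 11.
Plan E wins the head-to-head 16–11.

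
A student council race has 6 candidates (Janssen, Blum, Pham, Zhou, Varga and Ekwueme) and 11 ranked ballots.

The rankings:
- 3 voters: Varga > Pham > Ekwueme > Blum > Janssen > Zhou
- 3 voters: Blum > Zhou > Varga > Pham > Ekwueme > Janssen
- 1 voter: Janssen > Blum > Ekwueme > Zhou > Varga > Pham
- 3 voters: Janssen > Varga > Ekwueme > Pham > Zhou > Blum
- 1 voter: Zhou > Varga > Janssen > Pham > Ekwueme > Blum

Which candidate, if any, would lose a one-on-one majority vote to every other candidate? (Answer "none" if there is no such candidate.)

Pairwise majorities:
Janssen vs Blum: Blum, 6–5.
Janssen–Pham: Pham 6–5.
Janssen vs Zhou: Janssen preferred on 3+1+3 = 7 ballots; Janssen wins 7–4.
Janssen vs Varga: Varga, 7–4.
Janssen vs Ekwueme: 1+3+1 = 5 for Janssen, 6 for Ekwueme — Ekwueme by 6–5.
Blum vs Pham: Pham, 7–4.
Blum vs Zhou: 7 to 4, Blum.
Blum–Varga: Varga 7–4.
Blum vs Ekwueme: Ekwueme wins 7–4.
Pham vs Zhou: Pham, 6–5.
Pham vs Varga: Varga wins 11–0.
Pham vs Ekwueme: Pham preferred on 3+3+1 = 7 ballots; Pham wins 7–4.
Zhou vs Varga: 3+1+1 = 5 for Zhou, 6 for Varga — Varga by 6–5.
Zhou vs Ekwueme: Ekwueme wins 7–4.
Varga vs Ekwueme: 3+3+3+1 = 10 for Varga, 1 for Ekwueme — Varga by 10–1.
Zhou loses to every other candidate — it is the Condorcet loser.

Zhou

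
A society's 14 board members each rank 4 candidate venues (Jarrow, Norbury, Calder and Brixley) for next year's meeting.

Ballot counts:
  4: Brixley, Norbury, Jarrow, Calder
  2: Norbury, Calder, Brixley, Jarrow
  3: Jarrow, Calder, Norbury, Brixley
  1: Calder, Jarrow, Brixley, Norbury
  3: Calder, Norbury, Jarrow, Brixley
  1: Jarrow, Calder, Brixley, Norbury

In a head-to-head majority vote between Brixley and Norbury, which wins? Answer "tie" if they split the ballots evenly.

Norbury

Ballots ranking Brixley above Norbury: 4 + 1 + 1 = 6.
Ballots ranking Norbury above Brixley: 14 − 6 = 8.
Norbury wins the head-to-head 8–6.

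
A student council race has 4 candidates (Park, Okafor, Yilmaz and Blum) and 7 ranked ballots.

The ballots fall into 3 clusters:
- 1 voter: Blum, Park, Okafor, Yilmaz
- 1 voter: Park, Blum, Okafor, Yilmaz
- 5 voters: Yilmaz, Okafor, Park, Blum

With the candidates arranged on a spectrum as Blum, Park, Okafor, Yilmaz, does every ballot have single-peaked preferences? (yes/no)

Axis positions: Blum=1, Park=2, Okafor=3, Yilmaz=4.
Cluster 1 (peak Blum at position 1): ranking walks positions 1-2-3-4, expanding outward from the peak — single-peaked.
Cluster 2 (peak Park at position 2): ranking walks positions 2-1-3-4, expanding outward from the peak — single-peaked.
Cluster 3 (peak Yilmaz at position 4): ranking walks positions 4-3-2-1, expanding outward from the peak — single-peaked.
Every ranking is single-peaked on this axis.

yes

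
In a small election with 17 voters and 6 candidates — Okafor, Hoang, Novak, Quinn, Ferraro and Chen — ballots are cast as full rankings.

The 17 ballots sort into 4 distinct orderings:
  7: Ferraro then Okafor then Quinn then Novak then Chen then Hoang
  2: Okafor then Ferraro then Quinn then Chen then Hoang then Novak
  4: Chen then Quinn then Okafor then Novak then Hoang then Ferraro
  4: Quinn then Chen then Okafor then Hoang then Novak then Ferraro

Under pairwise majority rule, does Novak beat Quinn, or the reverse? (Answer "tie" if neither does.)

Quinn

No ballot ranks Novak above Quinn: 0.
Ballots ranking Quinn above Novak: 17 − 0 = 17.
Quinn wins the head-to-head 17–0.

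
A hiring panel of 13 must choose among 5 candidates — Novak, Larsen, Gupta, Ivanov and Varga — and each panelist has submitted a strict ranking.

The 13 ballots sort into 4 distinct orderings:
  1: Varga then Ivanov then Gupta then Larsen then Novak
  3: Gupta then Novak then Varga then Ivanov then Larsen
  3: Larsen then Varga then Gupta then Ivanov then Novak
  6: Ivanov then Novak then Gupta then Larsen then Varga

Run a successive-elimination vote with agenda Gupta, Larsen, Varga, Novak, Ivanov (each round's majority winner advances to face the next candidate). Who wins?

Ivanov

Round 1: Gupta vs Larsen — 10–3, Gupta advances.
Round 2: Gupta vs Varga — 9–4, Gupta advances.
Round 3: Gupta vs Novak — 7–6, Gupta advances.
Round 4: Gupta vs Ivanov — 6–7, Ivanov advances.
The agenda winner is Ivanov.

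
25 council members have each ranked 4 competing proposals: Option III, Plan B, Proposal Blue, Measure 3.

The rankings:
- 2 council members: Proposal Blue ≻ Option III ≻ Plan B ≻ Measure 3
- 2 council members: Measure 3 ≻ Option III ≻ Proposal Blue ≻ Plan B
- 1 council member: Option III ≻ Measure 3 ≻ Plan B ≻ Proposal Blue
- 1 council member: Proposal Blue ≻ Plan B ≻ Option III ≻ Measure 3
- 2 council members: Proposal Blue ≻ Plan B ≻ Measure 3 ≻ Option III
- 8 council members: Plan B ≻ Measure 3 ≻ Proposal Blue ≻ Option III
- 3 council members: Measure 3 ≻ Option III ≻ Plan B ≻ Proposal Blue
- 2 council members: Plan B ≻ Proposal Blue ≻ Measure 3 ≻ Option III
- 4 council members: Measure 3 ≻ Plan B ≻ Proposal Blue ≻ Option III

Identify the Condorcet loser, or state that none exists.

Pairwise majorities:
Option III vs Plan B: Plan B wins 17–8.
Option III–Proposal Blue: Proposal Blue 19–6.
Option III vs Measure 3: Measure 3 wins 21–4.
Plan B vs Proposal Blue: 1+8+3+2+4 = 18 for Plan B, 7 for Proposal Blue — Plan B by 18–7.
Plan B vs Measure 3: Plan B is ranked higher on 2+1+2+8+2 = 15 ballots, Measure 3 on 10. Plan B wins 15–10.
Proposal Blue vs Measure 3: Proposal Blue preferred on 2+1+2+2 = 7 ballots; Measure 3 wins 18–7.
Only Option III has no wins; Option III is the Condorcet loser.

Option III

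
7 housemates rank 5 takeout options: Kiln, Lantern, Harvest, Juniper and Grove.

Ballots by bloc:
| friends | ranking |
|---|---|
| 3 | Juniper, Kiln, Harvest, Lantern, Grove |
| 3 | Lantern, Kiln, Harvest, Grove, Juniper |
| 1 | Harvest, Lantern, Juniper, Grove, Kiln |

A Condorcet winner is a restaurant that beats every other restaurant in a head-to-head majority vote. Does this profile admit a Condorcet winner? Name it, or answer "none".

Head-to-head results (7 friends):
Kiln vs Lantern: 3 for Kiln, 4 for Lantern — Lantern by 4–3.
Kiln vs Harvest: Kiln is ranked higher on 3+3 = 6 ballots, Harvest on 1. Kiln wins 6–1.
Kiln vs Juniper: Kiln is ranked higher on 3 ballots, Juniper on 4. Juniper wins 4–3.
Kiln vs Grove: 6 to 1, Kiln.
Lantern vs Harvest: Lantern is ranked higher on 3 ballots, Harvest on 4. Harvest wins 4–3.
Lantern vs Juniper: 3+1 = 4 for Lantern, 3 for Juniper — Lantern by 4–3.
Lantern vs Grove: 7 to 0, Lantern.
Harvest vs Juniper: Harvest preferred on 3+1 = 4 ballots; Harvest wins 4–3.
Harvest vs Grove: Harvest preferred on 3+3+1 = 7 ballots; Harvest wins 7–0.
Juniper vs Grove: Juniper is ranked higher on 3+1 = 4 ballots, Grove on 3. Juniper wins 4–3.
Every restaurant loses at least once (Kiln loses to Lantern; Lantern loses to Harvest; Harvest loses to Kiln; Juniper loses to Lantern; Grove loses to Kiln). The majority relation contains the cycle Kiln beats Harvest beats Lantern beats Kiln, so there is no Condorcet winner.

none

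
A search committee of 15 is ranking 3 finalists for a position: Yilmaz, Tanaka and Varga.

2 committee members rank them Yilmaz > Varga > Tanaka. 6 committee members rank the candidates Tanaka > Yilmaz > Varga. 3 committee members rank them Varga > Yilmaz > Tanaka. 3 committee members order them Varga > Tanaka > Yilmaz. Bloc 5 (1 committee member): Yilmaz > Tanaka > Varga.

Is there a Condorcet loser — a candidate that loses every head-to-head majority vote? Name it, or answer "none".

Pairwise majorities:
Yilmaz vs Tanaka: Tanaka, 9–6.
Yilmaz–Varga: Yilmaz 9–6.
Tanaka vs Varga: Tanaka is ranked higher on 6+1 = 7 ballots, Varga on 8. Varga wins 8–7.
Every candidate wins at least one matchup (Yilmaz beats Varga; Tanaka beats Yilmaz; Varga beats Tanaka), so there is no Condorcet loser.

none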